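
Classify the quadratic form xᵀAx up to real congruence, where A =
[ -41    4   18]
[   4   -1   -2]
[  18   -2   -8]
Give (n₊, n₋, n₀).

step 0: pivot -41 → sign −
step 1: pivot -25/41 → sign −
step 2: row/col 2 already zero → sign 0
signature = (0, 2, 1)

Answer: (0, 2, 1)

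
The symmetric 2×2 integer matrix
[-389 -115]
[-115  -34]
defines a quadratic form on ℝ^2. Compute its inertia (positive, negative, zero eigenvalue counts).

Answer: (0, 2, 0)

Derivation:
step 0: pivot -389 → sign −
step 1: pivot -1/389 → sign −
signature = (0, 2, 0)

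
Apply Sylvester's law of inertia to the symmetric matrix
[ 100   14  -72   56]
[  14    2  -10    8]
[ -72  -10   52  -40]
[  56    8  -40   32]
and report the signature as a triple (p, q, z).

step 0: pivot 100 → sign +
step 1: pivot 1/25 → sign +
step 2: row/col 2 already zero → sign 0
step 3: row/col 3 already zero → sign 0
signature = (2, 0, 2)

Answer: (2, 0, 2)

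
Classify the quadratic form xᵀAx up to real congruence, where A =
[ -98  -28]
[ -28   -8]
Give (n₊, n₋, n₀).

step 0: pivot -98 → sign −
step 1: row/col 1 already zero → sign 0
signature = (0, 1, 1)

Answer: (0, 1, 1)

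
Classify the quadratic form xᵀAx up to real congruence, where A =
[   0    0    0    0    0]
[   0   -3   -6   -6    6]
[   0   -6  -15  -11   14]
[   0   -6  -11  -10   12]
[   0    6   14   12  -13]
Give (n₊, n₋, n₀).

Answer: (2, 2, 1)

Derivation:
step 0: pivot -3 → sign −
step 1: pivot -3 → sign −
step 2: pivot 7/3 → sign +
step 3: pivot 1/7 → sign +
step 4: row/col 4 already zero → sign 0
signature = (2, 2, 1)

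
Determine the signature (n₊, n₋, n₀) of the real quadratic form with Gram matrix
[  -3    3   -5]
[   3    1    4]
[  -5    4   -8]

step 0: pivot -3 → sign −
step 1: pivot 4 → sign +
step 2: pivot 1/12 → sign +
signature = (2, 1, 0)

Answer: (2, 1, 0)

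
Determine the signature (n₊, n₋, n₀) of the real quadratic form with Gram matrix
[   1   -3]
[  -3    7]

Answer: (1, 1, 0)

Derivation:
step 0: pivot 1 → sign +
step 1: pivot -2 → sign −
signature = (1, 1, 0)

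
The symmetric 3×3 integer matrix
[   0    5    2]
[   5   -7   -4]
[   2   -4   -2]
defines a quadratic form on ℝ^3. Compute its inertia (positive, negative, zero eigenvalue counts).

step 0: pivot -7 → sign −
step 1: pivot 25/7 → sign +
step 2: pivot 2/25 → sign +
signature = (2, 1, 0)

Answer: (2, 1, 0)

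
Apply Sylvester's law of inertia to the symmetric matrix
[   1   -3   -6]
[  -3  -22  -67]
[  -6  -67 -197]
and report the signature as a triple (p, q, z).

step 0: pivot 1 → sign +
step 1: pivot -31 → sign −
step 2: pivot 2/31 → sign +
signature = (2, 1, 0)

Answer: (2, 1, 0)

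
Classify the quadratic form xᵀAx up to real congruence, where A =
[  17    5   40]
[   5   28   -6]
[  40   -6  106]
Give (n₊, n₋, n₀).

Answer: (2, 1, 0)

Derivation:
step 0: pivot 17 → sign +
step 1: pivot 451/17 → sign +
step 2: pivot -6/451 → sign −
signature = (2, 1, 0)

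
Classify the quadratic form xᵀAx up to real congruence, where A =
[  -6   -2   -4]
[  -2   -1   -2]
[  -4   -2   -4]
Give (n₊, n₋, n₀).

step 0: pivot -6 → sign −
step 1: pivot -1/3 → sign −
step 2: row/col 2 already zero → sign 0
signature = (0, 2, 1)

Answer: (0, 2, 1)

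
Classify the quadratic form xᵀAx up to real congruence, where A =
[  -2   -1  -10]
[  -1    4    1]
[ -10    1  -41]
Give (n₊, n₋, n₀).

Answer: (2, 1, 0)

Derivation:
step 0: pivot -2 → sign −
step 1: pivot 9/2 → sign +
step 2: pivot 1 → sign +
signature = (2, 1, 0)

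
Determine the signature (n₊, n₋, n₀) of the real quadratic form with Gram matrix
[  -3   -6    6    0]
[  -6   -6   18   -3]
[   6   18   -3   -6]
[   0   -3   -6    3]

step 0: pivot -3 → sign −
step 1: pivot 6 → sign +
step 2: pivot 3 → sign +
step 3: pivot -3/2 → sign −
signature = (2, 2, 0)

Answer: (2, 2, 0)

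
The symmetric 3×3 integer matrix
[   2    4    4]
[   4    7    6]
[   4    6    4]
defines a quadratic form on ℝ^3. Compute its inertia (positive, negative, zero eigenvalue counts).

step 0: pivot 2 → sign +
step 1: pivot -1 → sign −
step 2: row/col 2 already zero → sign 0
signature = (1, 1, 1)

Answer: (1, 1, 1)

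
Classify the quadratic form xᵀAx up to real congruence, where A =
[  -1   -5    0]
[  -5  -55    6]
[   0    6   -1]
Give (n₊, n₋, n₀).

Answer: (1, 2, 0)

Derivation:
step 0: pivot -1 → sign −
step 1: pivot -30 → sign −
step 2: pivot 1/5 → sign +
signature = (1, 2, 0)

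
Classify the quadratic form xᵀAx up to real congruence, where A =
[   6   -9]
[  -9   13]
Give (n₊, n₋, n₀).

Answer: (1, 1, 0)

Derivation:
step 0: pivot 6 → sign +
step 1: pivot -1/2 → sign −
signature = (1, 1, 0)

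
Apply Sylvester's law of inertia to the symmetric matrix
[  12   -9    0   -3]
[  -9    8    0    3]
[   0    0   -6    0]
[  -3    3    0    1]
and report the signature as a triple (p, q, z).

Answer: (2, 2, 0)

Derivation:
step 0: pivot 12 → sign +
step 1: pivot 5/4 → sign +
step 2: pivot -6 → sign −
step 3: pivot -1/5 → sign −
signature = (2, 2, 0)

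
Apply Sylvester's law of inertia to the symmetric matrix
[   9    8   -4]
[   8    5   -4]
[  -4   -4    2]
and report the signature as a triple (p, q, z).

step 0: pivot 9 → sign +
step 1: pivot -19/9 → sign −
step 2: pivot 6/19 → sign +
signature = (2, 1, 0)

Answer: (2, 1, 0)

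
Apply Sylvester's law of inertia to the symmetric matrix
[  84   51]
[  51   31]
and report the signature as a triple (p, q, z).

Answer: (2, 0, 0)

Derivation:
step 0: pivot 84 → sign +
step 1: pivot 1/28 → sign +
signature = (2, 0, 0)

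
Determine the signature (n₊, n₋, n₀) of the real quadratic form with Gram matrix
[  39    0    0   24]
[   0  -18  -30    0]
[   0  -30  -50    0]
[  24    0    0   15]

step 0: pivot 39 → sign +
step 1: pivot -18 → sign −
step 2: pivot 3/13 → sign +
step 3: row/col 3 already zero → sign 0
signature = (2, 1, 1)

Answer: (2, 1, 1)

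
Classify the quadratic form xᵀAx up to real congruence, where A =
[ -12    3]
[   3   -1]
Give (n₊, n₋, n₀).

Answer: (0, 2, 0)

Derivation:
step 0: pivot -12 → sign −
step 1: pivot -1/4 → sign −
signature = (0, 2, 0)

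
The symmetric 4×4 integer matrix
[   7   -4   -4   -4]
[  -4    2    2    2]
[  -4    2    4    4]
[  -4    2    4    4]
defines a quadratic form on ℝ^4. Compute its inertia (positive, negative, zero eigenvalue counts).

Answer: (2, 1, 1)

Derivation:
step 0: pivot 7 → sign +
step 1: pivot -2/7 → sign −
step 2: pivot 2 → sign +
step 3: row/col 3 already zero → sign 0
signature = (2, 1, 1)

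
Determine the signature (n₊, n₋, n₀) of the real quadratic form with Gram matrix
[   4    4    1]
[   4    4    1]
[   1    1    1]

step 0: pivot 4 → sign +
step 1: pivot 3/4 → sign +
step 2: row/col 2 already zero → sign 0
signature = (2, 0, 1)

Answer: (2, 0, 1)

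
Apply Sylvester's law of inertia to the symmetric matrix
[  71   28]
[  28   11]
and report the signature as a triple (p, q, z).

Answer: (1, 1, 0)

Derivation:
step 0: pivot 71 → sign +
step 1: pivot -3/71 → sign −
signature = (1, 1, 0)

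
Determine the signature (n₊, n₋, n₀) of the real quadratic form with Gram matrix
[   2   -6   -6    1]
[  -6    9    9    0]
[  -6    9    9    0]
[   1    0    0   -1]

step 0: pivot 2 → sign +
step 1: pivot -9 → sign −
step 2: pivot -1/2 → sign −
step 3: row/col 3 already zero → sign 0
signature = (1, 2, 1)

Answer: (1, 2, 1)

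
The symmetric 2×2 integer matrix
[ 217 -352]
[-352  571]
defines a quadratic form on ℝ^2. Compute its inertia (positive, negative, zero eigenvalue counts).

Answer: (2, 0, 0)

Derivation:
step 0: pivot 217 → sign +
step 1: pivot 3/217 → sign +
signature = (2, 0, 0)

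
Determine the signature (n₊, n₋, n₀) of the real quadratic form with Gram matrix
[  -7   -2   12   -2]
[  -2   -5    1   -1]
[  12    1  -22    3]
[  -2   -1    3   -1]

Answer: (0, 3, 1)

Derivation:
step 0: pivot -7 → sign −
step 1: pivot -31/7 → sign −
step 2: pivot -3/31 → sign −
step 3: row/col 3 already zero → sign 0
signature = (0, 3, 1)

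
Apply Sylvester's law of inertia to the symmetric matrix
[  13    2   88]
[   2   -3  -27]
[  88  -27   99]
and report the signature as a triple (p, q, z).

step 0: pivot 13 → sign +
step 1: pivot -43/13 → sign −
step 2: pivot 6/43 → sign +
signature = (2, 1, 0)

Answer: (2, 1, 0)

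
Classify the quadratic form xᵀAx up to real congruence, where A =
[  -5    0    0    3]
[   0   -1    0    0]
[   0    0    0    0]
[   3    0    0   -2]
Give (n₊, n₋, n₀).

Answer: (0, 3, 1)

Derivation:
step 0: pivot -5 → sign −
step 1: pivot -1 → sign −
step 2: pivot -1/5 → sign −
step 3: row/col 3 already zero → sign 0
signature = (0, 3, 1)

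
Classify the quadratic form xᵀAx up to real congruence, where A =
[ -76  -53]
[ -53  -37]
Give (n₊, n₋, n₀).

Answer: (0, 2, 0)

Derivation:
step 0: pivot -76 → sign −
step 1: pivot -3/76 → sign −
signature = (0, 2, 0)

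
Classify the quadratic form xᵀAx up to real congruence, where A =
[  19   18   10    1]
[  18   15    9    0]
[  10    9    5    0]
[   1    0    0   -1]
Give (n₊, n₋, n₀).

step 0: pivot 19 → sign +
step 1: pivot -39/19 → sign −
step 2: pivot -2/13 → sign −
step 3: row/col 3 already zero → sign 0
signature = (1, 2, 1)

Answer: (1, 2, 1)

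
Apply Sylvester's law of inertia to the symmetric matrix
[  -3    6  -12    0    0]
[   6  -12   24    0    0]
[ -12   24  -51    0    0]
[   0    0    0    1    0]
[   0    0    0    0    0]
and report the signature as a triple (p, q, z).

step 0: pivot -3 → sign −
step 1: pivot -3 → sign −
step 2: pivot 1 → sign +
step 3: row/col 3 already zero → sign 0
step 4: row/col 4 already zero → sign 0
signature = (1, 2, 2)

Answer: (1, 2, 2)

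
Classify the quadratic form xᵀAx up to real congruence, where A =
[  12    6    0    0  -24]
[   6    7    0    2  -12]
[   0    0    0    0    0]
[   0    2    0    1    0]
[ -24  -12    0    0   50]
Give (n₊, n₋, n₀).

step 0: pivot 12 → sign +
step 1: pivot 4 → sign +
step 2: pivot 2 → sign +
step 3: row/col 3 already zero → sign 0
step 4: row/col 4 already zero → sign 0
signature = (3, 0, 2)

Answer: (3, 0, 2)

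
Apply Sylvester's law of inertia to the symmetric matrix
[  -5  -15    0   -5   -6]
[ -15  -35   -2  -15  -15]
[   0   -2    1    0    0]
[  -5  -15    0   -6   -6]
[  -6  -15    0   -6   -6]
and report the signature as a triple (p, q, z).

step 0: pivot -5 → sign −
step 1: pivot 10 → sign +
step 2: pivot 3/5 → sign +
step 3: pivot -1 → sign −
step 4: pivot -3/10 → sign −
signature = (2, 3, 0)

Answer: (2, 3, 0)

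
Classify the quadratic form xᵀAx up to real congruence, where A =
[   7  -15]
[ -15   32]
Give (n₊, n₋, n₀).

Answer: (1, 1, 0)

Derivation:
step 0: pivot 7 → sign +
step 1: pivot -1/7 → sign −
signature = (1, 1, 0)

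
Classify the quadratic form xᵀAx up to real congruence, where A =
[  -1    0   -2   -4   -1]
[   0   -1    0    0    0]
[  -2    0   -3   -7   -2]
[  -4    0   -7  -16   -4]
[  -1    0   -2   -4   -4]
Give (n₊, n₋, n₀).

step 0: pivot -1 → sign −
step 1: pivot -1 → sign −
step 2: pivot 1 → sign +
step 3: pivot -1 → sign −
step 4: pivot -3 → sign −
signature = (1, 4, 0)

Answer: (1, 4, 0)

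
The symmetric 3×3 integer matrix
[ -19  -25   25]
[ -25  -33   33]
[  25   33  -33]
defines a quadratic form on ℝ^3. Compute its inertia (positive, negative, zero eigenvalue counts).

Answer: (0, 2, 1)

Derivation:
step 0: pivot -19 → sign −
step 1: pivot -2/19 → sign −
step 2: row/col 2 already zero → sign 0
signature = (0, 2, 1)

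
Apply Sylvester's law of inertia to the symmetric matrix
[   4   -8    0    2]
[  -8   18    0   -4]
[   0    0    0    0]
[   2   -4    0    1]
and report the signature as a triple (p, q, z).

Answer: (2, 0, 2)

Derivation:
step 0: pivot 4 → sign +
step 1: pivot 2 → sign +
step 2: row/col 2 already zero → sign 0
step 3: row/col 3 already zero → sign 0
signature = (2, 0, 2)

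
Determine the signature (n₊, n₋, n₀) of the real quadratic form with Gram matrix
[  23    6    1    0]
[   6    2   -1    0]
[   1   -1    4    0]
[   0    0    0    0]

step 0: pivot 23 → sign +
step 1: pivot 10/23 → sign +
step 2: pivot 3/10 → sign +
step 3: row/col 3 already zero → sign 0
signature = (3, 0, 1)

Answer: (3, 0, 1)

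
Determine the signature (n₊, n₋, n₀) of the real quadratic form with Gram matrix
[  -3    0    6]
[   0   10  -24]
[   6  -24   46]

Answer: (2, 1, 0)

Derivation:
step 0: pivot -3 → sign −
step 1: pivot 10 → sign +
step 2: pivot 2/5 → sign +
signature = (2, 1, 0)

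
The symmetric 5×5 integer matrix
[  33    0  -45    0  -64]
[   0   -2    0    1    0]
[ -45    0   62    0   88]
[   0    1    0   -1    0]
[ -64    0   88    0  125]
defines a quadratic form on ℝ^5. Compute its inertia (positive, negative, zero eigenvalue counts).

step 0: pivot 33 → sign +
step 1: pivot -2 → sign −
step 2: pivot 7/11 → sign +
step 3: pivot -1/2 → sign −
step 4: pivot 1/21 → sign +
signature = (3, 2, 0)

Answer: (3, 2, 0)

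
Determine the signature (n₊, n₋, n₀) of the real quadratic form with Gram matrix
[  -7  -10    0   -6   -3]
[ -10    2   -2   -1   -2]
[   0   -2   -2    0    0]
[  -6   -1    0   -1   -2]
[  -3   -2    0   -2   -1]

step 0: pivot -7 → sign −
step 1: pivot 114/7 → sign +
step 2: pivot -128/57 → sign −
step 3: pivot 129/128 → sign +
step 4: pivot -6/43 → sign −
signature = (2, 3, 0)

Answer: (2, 3, 0)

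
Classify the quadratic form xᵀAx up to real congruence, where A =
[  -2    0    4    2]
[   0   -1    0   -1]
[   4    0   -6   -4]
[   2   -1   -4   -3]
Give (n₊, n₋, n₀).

step 0: pivot -2 → sign −
step 1: pivot -1 → sign −
step 2: pivot 2 → sign +
step 3: row/col 3 already zero → sign 0
signature = (1, 2, 1)

Answer: (1, 2, 1)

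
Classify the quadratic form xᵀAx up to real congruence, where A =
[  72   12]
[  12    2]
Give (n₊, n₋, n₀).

step 0: pivot 72 → sign +
step 1: row/col 1 already zero → sign 0
signature = (1, 0, 1)

Answer: (1, 0, 1)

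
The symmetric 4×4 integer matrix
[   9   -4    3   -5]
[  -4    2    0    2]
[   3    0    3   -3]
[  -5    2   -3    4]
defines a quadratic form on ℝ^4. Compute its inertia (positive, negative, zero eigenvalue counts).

Answer: (3, 1, 0)

Derivation:
step 0: pivot 9 → sign +
step 1: pivot 2/9 → sign +
step 2: pivot -6 → sign −
step 3: pivot 1 → sign +
signature = (3, 1, 0)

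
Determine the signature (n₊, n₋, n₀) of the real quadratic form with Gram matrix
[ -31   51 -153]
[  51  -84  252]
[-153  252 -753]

step 0: pivot -31 → sign −
step 1: pivot -3/31 → sign −
step 2: pivot 3 → sign +
signature = (1, 2, 0)

Answer: (1, 2, 0)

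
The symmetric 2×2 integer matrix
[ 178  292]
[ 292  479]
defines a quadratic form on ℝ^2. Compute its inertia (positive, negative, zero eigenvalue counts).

Answer: (1, 1, 0)

Derivation:
step 0: pivot 178 → sign +
step 1: pivot -1/89 → sign −
signature = (1, 1, 0)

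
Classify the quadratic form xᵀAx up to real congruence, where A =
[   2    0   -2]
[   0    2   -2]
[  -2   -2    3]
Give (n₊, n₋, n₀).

Answer: (2, 1, 0)

Derivation:
step 0: pivot 2 → sign +
step 1: pivot 2 → sign +
step 2: pivot -1 → sign −
signature = (2, 1, 0)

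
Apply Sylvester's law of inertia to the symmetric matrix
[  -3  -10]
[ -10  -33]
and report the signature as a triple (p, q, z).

step 0: pivot -3 → sign −
step 1: pivot 1/3 → sign +
signature = (1, 1, 0)

Answer: (1, 1, 0)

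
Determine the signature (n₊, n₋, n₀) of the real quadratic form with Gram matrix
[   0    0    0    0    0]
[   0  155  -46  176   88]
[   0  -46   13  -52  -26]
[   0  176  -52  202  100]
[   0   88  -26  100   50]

Answer: (3, 1, 1)

Derivation:
step 0: pivot 155 → sign +
step 1: pivot -101/155 → sign −
step 2: pivot 226/101 → sign +
step 3: pivot 6/113 → sign +
step 4: row/col 4 already zero → sign 0
signature = (3, 1, 1)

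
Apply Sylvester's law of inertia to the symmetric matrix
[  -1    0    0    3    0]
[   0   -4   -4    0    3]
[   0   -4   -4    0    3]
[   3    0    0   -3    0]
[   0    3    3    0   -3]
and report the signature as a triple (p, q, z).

Answer: (1, 3, 1)

Derivation:
step 0: pivot -1 → sign −
step 1: pivot -4 → sign −
step 2: pivot 6 → sign +
step 3: pivot -3/4 → sign −
step 4: row/col 4 already zero → sign 0
signature = (1, 3, 1)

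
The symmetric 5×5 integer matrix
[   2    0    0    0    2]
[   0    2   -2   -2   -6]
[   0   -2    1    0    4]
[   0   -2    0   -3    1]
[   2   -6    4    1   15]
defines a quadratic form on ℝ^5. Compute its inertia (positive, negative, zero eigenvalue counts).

step 0: pivot 2 → sign +
step 1: pivot 2 → sign +
step 2: pivot -1 → sign −
step 3: pivot -1 → sign −
step 4: row/col 4 already zero → sign 0
signature = (2, 2, 1)

Answer: (2, 2, 1)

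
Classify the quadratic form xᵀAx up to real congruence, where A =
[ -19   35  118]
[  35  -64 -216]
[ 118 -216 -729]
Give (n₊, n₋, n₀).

step 0: pivot -19 → sign −
step 1: pivot 9/19 → sign +
step 2: pivot -1/9 → sign −
signature = (1, 2, 0)

Answer: (1, 2, 0)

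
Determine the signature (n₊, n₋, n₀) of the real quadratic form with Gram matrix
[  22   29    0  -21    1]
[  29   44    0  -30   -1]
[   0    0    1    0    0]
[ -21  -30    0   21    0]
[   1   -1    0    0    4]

step 0: pivot 22 → sign +
step 1: pivot 127/22 → sign +
step 2: pivot 1 → sign +
step 3: pivot 3/127 → sign +
step 4: pivot 3 → sign +
signature = (5, 0, 0)

Answer: (5, 0, 0)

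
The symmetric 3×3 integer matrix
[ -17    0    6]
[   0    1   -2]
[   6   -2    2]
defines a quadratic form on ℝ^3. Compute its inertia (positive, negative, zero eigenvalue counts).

step 0: pivot -17 → sign −
step 1: pivot 1 → sign +
step 2: pivot 2/17 → sign +
signature = (2, 1, 0)

Answer: (2, 1, 0)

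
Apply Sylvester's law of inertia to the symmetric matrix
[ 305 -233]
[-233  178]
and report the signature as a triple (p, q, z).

step 0: pivot 305 → sign +
step 1: pivot 1/305 → sign +
signature = (2, 0, 0)

Answer: (2, 0, 0)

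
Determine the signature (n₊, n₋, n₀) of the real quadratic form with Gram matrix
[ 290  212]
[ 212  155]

step 0: pivot 290 → sign +
step 1: pivot 3/145 → sign +
signature = (2, 0, 0)

Answer: (2, 0, 0)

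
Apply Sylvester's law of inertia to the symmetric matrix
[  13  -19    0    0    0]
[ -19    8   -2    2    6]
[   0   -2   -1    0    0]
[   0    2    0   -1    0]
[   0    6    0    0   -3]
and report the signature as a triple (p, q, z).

step 0: pivot 13 → sign +
step 1: pivot -257/13 → sign −
step 2: pivot -205/257 → sign −
step 3: pivot -153/205 → sign −
step 4: pivot 1/17 → sign +
signature = (2, 3, 0)

Answer: (2, 3, 0)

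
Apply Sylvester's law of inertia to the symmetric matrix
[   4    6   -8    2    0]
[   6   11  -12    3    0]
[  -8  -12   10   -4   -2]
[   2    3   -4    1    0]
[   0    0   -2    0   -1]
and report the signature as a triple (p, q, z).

Answer: (2, 2, 1)

Derivation:
step 0: pivot 4 → sign +
step 1: pivot 2 → sign +
step 2: pivot -6 → sign −
step 3: pivot -1/3 → sign −
step 4: row/col 4 already zero → sign 0
signature = (2, 2, 1)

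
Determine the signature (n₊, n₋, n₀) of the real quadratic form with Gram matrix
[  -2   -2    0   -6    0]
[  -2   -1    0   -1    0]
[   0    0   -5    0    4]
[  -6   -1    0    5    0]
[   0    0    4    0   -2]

Answer: (2, 3, 0)

Derivation:
step 0: pivot -2 → sign −
step 1: pivot 1 → sign +
step 2: pivot -5 → sign −
step 3: pivot -2 → sign −
step 4: pivot 6/5 → sign +
signature = (2, 3, 0)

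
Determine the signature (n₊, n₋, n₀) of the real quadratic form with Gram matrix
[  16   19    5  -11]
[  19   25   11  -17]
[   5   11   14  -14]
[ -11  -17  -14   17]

Answer: (4, 0, 0)

Derivation:
step 0: pivot 16 → sign +
step 1: pivot 39/16 → sign +
step 2: pivot 25/13 → sign +
step 3: pivot 3/25 → sign +
signature = (4, 0, 0)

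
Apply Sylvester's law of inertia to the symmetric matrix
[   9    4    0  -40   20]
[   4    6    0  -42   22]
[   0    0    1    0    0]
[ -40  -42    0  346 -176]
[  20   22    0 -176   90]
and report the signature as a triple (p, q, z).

Answer: (5, 0, 0)

Derivation:
step 0: pivot 9 → sign +
step 1: pivot 38/9 → sign +
step 2: pivot 1 → sign +
step 3: pivot 556/19 → sign +
step 4: pivot 1/139 → sign +
signature = (5, 0, 0)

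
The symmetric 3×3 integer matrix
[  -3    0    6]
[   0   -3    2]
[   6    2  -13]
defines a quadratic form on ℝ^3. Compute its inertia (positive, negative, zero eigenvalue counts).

Answer: (1, 2, 0)

Derivation:
step 0: pivot -3 → sign −
step 1: pivot -3 → sign −
step 2: pivot 1/3 → sign +
signature = (1, 2, 0)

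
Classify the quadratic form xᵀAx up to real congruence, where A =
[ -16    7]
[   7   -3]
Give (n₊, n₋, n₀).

step 0: pivot -16 → sign −
step 1: pivot 1/16 → sign +
signature = (1, 1, 0)

Answer: (1, 1, 0)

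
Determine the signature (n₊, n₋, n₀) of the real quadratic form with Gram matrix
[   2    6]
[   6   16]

Answer: (1, 1, 0)

Derivation:
step 0: pivot 2 → sign +
step 1: pivot -2 → sign −
signature = (1, 1, 0)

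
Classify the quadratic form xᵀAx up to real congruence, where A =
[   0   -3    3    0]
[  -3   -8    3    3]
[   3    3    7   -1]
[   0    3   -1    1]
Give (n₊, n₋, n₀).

Answer: (3, 1, 0)

Derivation:
step 0: pivot -8 → sign −
step 1: pivot 9/8 → sign +
step 2: pivot 5 → sign +
step 3: pivot 1/5 → sign +
signature = (3, 1, 0)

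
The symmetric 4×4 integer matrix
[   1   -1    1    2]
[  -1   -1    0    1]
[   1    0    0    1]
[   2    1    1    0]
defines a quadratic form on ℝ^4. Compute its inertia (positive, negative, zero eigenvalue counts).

Answer: (2, 2, 0)

Derivation:
step 0: pivot 1 → sign +
step 1: pivot -2 → sign −
step 2: pivot -1/2 → sign −
step 3: pivot 1 → sign +
signature = (2, 2, 0)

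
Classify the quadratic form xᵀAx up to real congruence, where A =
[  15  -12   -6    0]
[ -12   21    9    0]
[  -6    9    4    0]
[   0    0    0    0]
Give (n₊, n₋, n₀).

Answer: (3, 0, 1)

Derivation:
step 0: pivot 15 → sign +
step 1: pivot 57/5 → sign +
step 2: pivot 1/19 → sign +
step 3: row/col 3 already zero → sign 0
signature = (3, 0, 1)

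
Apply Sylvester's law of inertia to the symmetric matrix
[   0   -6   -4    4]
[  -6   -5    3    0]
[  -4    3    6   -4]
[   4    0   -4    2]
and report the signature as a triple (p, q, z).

Answer: (1, 2, 1)

Derivation:
step 0: pivot -5 → sign −
step 1: pivot 36/5 → sign +
step 2: pivot -2/9 → sign −
step 3: row/col 3 already zero → sign 0
signature = (1, 2, 1)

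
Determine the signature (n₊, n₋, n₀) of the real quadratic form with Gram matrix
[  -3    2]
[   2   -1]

step 0: pivot -3 → sign −
step 1: pivot 1/3 → sign +
signature = (1, 1, 0)

Answer: (1, 1, 0)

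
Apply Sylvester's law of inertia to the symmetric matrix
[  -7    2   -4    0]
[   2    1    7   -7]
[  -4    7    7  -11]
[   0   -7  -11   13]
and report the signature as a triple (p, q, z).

step 0: pivot -7 → sign −
step 1: pivot 11/7 → sign +
step 2: pivot -138/11 → sign −
step 3: pivot -2/69 → sign −
signature = (1, 3, 0)

Answer: (1, 3, 0)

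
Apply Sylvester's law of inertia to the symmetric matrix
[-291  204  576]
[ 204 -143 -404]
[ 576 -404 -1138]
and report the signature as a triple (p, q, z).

Answer: (1, 2, 0)

Derivation:
step 0: pivot -291 → sign −
step 1: pivot 1/97 → sign +
step 2: pivot -2 → sign −
signature = (1, 2, 0)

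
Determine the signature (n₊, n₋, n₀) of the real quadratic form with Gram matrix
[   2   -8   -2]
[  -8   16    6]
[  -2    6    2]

Answer: (2, 1, 0)

Derivation:
step 0: pivot 2 → sign +
step 1: pivot -16 → sign −
step 2: pivot 1/4 → sign +
signature = (2, 1, 0)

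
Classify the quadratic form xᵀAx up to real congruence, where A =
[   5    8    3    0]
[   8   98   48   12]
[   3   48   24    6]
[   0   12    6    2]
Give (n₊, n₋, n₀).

step 0: pivot 5 → sign +
step 1: pivot 426/5 → sign +
step 2: pivot 21/71 → sign +
step 3: pivot 2/7 → sign +
signature = (4, 0, 0)

Answer: (4, 0, 0)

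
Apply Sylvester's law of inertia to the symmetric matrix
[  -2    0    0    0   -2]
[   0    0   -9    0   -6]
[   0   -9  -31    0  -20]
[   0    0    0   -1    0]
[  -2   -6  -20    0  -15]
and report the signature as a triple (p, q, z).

step 0: pivot -2 → sign −
step 1: pivot -31 → sign −
step 2: pivot 81/31 → sign +
step 3: pivot -1 → sign −
step 4: pivot -1/9 → sign −
signature = (1, 4, 0)

Answer: (1, 4, 0)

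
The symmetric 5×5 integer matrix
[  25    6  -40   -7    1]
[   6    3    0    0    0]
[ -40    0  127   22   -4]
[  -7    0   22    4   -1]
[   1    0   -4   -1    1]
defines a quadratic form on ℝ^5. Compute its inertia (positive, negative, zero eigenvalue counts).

step 0: pivot 25 → sign +
step 1: pivot 39/25 → sign +
step 2: pivot 51/13 → sign +
step 3: pivot 3/17 → sign +
step 4: row/col 4 already zero → sign 0
signature = (4, 0, 1)

Answer: (4, 0, 1)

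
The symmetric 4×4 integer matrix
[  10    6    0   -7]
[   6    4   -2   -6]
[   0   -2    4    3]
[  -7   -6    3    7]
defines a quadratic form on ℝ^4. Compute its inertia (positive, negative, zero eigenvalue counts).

step 0: pivot 10 → sign +
step 1: pivot 2/5 → sign +
step 2: pivot -6 → sign −
step 3: row/col 3 already zero → sign 0
signature = (2, 1, 1)

Answer: (2, 1, 1)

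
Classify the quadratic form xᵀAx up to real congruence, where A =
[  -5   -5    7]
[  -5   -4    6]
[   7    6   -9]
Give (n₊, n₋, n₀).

step 0: pivot -5 → sign −
step 1: pivot 1 → sign +
step 2: pivot -1/5 → sign −
signature = (1, 2, 0)

Answer: (1, 2, 0)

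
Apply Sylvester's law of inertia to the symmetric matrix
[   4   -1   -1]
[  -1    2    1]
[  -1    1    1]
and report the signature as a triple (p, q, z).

step 0: pivot 4 → sign +
step 1: pivot 7/4 → sign +
step 2: pivot 3/7 → sign +
signature = (3, 0, 0)

Answer: (3, 0, 0)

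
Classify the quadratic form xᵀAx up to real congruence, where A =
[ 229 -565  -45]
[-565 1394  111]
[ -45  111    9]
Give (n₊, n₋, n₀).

Answer: (2, 0, 1)

Derivation:
step 0: pivot 229 → sign +
step 1: pivot 1/229 → sign +
step 2: row/col 2 already zero → sign 0
signature = (2, 0, 1)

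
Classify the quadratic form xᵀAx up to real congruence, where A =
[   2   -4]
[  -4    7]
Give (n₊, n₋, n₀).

Answer: (1, 1, 0)

Derivation:
step 0: pivot 2 → sign +
step 1: pivot -1 → sign −
signature = (1, 1, 0)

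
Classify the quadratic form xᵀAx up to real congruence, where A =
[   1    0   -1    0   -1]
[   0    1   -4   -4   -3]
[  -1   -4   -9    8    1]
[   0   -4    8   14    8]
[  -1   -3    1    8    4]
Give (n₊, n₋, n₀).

Answer: (3, 2, 0)

Derivation:
step 0: pivot 1 → sign +
step 1: pivot 1 → sign +
step 2: pivot -26 → sign −
step 3: pivot 6/13 → sign +
step 4: pivot -2/3 → sign −
signature = (3, 2, 0)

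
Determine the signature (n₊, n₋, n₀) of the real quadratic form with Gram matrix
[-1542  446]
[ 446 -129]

step 0: pivot -1542 → sign −
step 1: pivot -1/771 → sign −
signature = (0, 2, 0)

Answer: (0, 2, 0)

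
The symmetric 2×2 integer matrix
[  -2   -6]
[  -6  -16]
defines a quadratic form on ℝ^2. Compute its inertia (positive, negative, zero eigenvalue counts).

step 0: pivot -2 → sign −
step 1: pivot 2 → sign +
signature = (1, 1, 0)

Answer: (1, 1, 0)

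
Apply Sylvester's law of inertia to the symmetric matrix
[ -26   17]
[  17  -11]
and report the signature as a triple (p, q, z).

Answer: (1, 1, 0)

Derivation:
step 0: pivot -26 → sign −
step 1: pivot 3/26 → sign +
signature = (1, 1, 0)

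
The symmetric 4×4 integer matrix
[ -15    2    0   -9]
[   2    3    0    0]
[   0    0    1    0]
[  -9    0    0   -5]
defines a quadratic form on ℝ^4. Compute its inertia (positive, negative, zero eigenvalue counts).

step 0: pivot -15 → sign −
step 1: pivot 49/15 → sign +
step 2: pivot 1 → sign +
step 3: pivot -2/49 → sign −
signature = (2, 2, 0)

Answer: (2, 2, 0)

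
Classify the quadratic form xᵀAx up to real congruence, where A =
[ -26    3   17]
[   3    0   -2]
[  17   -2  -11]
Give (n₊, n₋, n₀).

step 0: pivot -26 → sign −
step 1: pivot 9/26 → sign +
step 2: pivot 1/9 → sign +
signature = (2, 1, 0)

Answer: (2, 1, 0)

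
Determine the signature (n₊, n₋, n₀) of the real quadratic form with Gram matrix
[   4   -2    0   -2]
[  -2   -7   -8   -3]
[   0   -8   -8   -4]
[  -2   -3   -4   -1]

Answer: (1, 1, 2)

Derivation:
step 0: pivot 4 → sign +
step 1: pivot -8 → sign −
step 2: row/col 2 already zero → sign 0
step 3: row/col 3 already zero → sign 0
signature = (1, 1, 2)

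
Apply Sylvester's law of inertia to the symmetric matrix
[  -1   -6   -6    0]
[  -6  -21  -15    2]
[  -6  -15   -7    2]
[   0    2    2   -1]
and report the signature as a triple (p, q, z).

step 0: pivot -1 → sign −
step 1: pivot 15 → sign +
step 2: pivot -2/5 → sign −
step 3: pivot 1/3 → sign +
signature = (2, 2, 0)

Answer: (2, 2, 0)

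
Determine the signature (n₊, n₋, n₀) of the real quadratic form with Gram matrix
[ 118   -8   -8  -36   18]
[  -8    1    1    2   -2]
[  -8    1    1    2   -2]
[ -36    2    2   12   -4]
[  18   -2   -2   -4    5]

Answer: (3, 0, 2)

Derivation:
step 0: pivot 118 → sign +
step 1: pivot 27/59 → sign +
step 2: pivot 16/27 → sign +
step 3: row/col 3 already zero → sign 0
step 4: row/col 4 already zero → sign 0
signature = (3, 0, 2)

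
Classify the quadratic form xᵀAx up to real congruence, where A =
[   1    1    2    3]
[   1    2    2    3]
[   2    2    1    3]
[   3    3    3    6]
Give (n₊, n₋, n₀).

Answer: (2, 1, 1)

Derivation:
step 0: pivot 1 → sign +
step 1: pivot 1 → sign +
step 2: pivot -3 → sign −
step 3: row/col 3 already zero → sign 0
signature = (2, 1, 1)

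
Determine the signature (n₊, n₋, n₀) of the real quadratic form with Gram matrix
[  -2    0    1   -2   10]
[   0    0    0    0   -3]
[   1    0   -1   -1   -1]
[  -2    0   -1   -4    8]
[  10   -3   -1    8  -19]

Answer: (2, 3, 0)

Derivation:
step 0: pivot -2 → sign −
step 1: pivot -1/2 → sign −
step 2: pivot 6 → sign +
step 3: pivot 9 → sign +
step 4: pivot -1 → sign −
signature = (2, 3, 0)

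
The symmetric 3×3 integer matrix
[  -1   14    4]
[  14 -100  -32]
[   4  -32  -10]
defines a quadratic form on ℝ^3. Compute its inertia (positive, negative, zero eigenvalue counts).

step 0: pivot -1 → sign −
step 1: pivot 96 → sign +
step 2: row/col 2 already zero → sign 0
signature = (1, 1, 1)

Answer: (1, 1, 1)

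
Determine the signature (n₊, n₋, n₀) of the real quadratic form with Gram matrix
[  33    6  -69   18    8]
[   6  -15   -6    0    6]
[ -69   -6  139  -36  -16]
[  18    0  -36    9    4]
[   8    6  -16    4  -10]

step 0: pivot 33 → sign +
step 1: pivot -177/11 → sign −
step 2: pivot -154/59 → sign −
step 3: pivot -9/77 → sign −
step 4: pivot 2/9 → sign +
signature = (2, 3, 0)

Answer: (2, 3, 0)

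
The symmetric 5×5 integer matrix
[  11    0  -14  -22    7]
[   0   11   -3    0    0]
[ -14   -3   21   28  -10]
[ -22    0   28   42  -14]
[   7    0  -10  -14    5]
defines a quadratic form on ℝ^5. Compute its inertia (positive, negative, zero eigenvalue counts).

Answer: (4, 1, 0)

Derivation:
step 0: pivot 11 → sign +
step 1: pivot 11 → sign +
step 2: pivot 26/11 → sign +
step 3: pivot -2 → sign −
step 4: pivot 6/143 → sign +
signature = (4, 1, 0)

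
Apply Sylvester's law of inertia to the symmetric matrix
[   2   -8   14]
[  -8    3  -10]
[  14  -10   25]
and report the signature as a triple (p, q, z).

step 0: pivot 2 → sign +
step 1: pivot -29 → sign −
step 2: pivot -1/29 → sign −
signature = (1, 2, 0)

Answer: (1, 2, 0)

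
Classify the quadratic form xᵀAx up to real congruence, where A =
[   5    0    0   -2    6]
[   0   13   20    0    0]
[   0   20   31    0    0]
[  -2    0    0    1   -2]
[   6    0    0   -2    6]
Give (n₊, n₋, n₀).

Answer: (4, 1, 0)

Derivation:
step 0: pivot 5 → sign +
step 1: pivot 13 → sign +
step 2: pivot 3/13 → sign +
step 3: pivot 1/5 → sign +
step 4: pivot -2 → sign −
signature = (4, 1, 0)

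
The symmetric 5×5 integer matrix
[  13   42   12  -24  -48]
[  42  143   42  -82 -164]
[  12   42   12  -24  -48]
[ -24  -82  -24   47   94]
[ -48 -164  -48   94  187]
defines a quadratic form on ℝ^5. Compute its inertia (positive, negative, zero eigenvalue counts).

Answer: (2, 2, 1)

Derivation:
step 0: pivot 13 → sign +
step 1: pivot 95/13 → sign +
step 2: pivot -48/95 → sign −
step 3: pivot -1 → sign −
step 4: row/col 4 already zero → sign 0
signature = (2, 2, 1)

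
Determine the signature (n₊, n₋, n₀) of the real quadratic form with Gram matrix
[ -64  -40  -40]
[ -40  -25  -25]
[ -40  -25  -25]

Answer: (0, 1, 2)

Derivation:
step 0: pivot -64 → sign −
step 1: row/col 1 already zero → sign 0
step 2: row/col 2 already zero → sign 0
signature = (0, 1, 2)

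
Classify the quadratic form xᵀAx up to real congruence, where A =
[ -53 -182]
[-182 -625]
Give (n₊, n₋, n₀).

Answer: (0, 2, 0)

Derivation:
step 0: pivot -53 → sign −
step 1: pivot -1/53 → sign −
signature = (0, 2, 0)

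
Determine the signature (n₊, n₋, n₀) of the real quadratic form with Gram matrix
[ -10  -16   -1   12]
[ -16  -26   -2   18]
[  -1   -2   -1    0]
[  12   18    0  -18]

Answer: (0, 3, 1)

Derivation:
step 0: pivot -10 → sign −
step 1: pivot -2/5 → sign −
step 2: pivot -1/2 → sign −
step 3: row/col 3 already zero → sign 0
signature = (0, 3, 1)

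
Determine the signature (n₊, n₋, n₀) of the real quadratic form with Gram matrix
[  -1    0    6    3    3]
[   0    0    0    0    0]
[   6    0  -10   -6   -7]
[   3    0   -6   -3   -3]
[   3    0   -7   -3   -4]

Answer: (2, 2, 1)

Derivation:
step 0: pivot -1 → sign −
step 1: pivot 26 → sign +
step 2: pivot 6/13 → sign +
step 3: pivot -3/2 → sign −
step 4: row/col 4 already zero → sign 0
signature = (2, 2, 1)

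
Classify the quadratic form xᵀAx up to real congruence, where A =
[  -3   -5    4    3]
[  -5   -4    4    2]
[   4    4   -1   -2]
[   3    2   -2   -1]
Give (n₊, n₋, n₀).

step 0: pivot -3 → sign −
step 1: pivot 13/3 → sign +
step 2: pivot 35/13 → sign +
step 3: pivot -3/35 → sign −
signature = (2, 2, 0)

Answer: (2, 2, 0)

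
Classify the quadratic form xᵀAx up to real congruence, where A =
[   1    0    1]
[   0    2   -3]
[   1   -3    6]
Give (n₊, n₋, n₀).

step 0: pivot 1 → sign +
step 1: pivot 2 → sign +
step 2: pivot 1/2 → sign +
signature = (3, 0, 0)

Answer: (3, 0, 0)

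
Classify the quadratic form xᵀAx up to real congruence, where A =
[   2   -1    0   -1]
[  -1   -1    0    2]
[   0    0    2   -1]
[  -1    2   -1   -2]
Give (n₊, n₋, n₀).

Answer: (2, 2, 0)

Derivation:
step 0: pivot 2 → sign +
step 1: pivot -3/2 → sign −
step 2: pivot 2 → sign +
step 3: pivot -3/2 → sign −
signature = (2, 2, 0)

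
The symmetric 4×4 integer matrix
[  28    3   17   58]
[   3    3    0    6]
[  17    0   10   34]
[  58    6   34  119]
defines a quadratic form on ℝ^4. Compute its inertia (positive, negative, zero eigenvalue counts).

step 0: pivot 28 → sign +
step 1: pivot 75/28 → sign +
step 2: pivot -39/25 → sign −
step 3: pivot 1/39 → sign +
signature = (3, 1, 0)

Answer: (3, 1, 0)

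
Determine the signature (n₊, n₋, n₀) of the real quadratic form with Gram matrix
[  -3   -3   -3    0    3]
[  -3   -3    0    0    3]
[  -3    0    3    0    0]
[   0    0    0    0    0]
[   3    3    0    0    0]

step 0: pivot -3 → sign −
step 1: pivot 6 → sign +
step 2: pivot -3/2 → sign −
step 3: pivot 3 → sign +
step 4: row/col 4 already zero → sign 0
signature = (2, 2, 1)

Answer: (2, 2, 1)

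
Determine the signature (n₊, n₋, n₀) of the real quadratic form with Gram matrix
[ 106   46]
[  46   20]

Answer: (2, 0, 0)

Derivation:
step 0: pivot 106 → sign +
step 1: pivot 2/53 → sign +
signature = (2, 0, 0)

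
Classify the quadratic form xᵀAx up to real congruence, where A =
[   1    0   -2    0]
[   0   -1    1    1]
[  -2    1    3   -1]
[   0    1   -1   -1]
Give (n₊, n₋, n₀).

Answer: (1, 1, 2)

Derivation:
step 0: pivot 1 → sign +
step 1: pivot -1 → sign −
step 2: row/col 2 already zero → sign 0
step 3: row/col 3 already zero → sign 0
signature = (1, 1, 2)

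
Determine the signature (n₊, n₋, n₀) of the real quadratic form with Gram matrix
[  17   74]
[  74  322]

step 0: pivot 17 → sign +
step 1: pivot -2/17 → sign −
signature = (1, 1, 0)

Answer: (1, 1, 0)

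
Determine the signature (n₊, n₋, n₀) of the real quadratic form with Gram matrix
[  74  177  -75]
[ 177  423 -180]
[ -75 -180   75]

Answer: (1, 1, 1)

Derivation:
step 0: pivot 74 → sign +
step 1: pivot -27/74 → sign −
step 2: row/col 2 already zero → sign 0
signature = (1, 1, 1)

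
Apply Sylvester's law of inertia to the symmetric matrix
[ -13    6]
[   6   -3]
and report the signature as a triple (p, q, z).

Answer: (0, 2, 0)

Derivation:
step 0: pivot -13 → sign −
step 1: pivot -3/13 → sign −
signature = (0, 2, 0)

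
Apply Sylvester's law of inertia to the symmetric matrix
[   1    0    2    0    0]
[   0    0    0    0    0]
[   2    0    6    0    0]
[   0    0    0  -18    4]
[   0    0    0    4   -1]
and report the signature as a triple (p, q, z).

step 0: pivot 1 → sign +
step 1: pivot 2 → sign +
step 2: pivot -18 → sign −
step 3: pivot -1/9 → sign −
step 4: row/col 4 already zero → sign 0
signature = (2, 2, 1)

Answer: (2, 2, 1)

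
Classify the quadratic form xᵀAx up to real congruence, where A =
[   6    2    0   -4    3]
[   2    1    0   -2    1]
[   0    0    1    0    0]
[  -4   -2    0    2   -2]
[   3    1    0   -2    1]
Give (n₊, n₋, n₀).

Answer: (3, 2, 0)

Derivation:
step 0: pivot 6 → sign +
step 1: pivot 1/3 → sign +
step 2: pivot 1 → sign +
step 3: pivot -2 → sign −
step 4: pivot -1/2 → sign −
signature = (3, 2, 0)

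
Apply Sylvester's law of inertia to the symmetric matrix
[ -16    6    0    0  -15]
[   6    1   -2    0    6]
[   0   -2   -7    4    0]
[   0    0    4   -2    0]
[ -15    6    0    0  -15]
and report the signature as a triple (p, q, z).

Answer: (1, 4, 0)

Derivation:
step 0: pivot -16 → sign −
step 1: pivot 13/4 → sign +
step 2: pivot -107/13 → sign −
step 3: pivot -6/107 → sign −
step 4: pivot -3/4 → sign −
signature = (1, 4, 0)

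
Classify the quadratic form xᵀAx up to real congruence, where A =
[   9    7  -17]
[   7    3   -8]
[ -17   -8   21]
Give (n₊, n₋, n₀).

step 0: pivot 9 → sign +
step 1: pivot -22/9 → sign −
step 2: pivot 1/22 → sign +
signature = (2, 1, 0)

Answer: (2, 1, 0)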